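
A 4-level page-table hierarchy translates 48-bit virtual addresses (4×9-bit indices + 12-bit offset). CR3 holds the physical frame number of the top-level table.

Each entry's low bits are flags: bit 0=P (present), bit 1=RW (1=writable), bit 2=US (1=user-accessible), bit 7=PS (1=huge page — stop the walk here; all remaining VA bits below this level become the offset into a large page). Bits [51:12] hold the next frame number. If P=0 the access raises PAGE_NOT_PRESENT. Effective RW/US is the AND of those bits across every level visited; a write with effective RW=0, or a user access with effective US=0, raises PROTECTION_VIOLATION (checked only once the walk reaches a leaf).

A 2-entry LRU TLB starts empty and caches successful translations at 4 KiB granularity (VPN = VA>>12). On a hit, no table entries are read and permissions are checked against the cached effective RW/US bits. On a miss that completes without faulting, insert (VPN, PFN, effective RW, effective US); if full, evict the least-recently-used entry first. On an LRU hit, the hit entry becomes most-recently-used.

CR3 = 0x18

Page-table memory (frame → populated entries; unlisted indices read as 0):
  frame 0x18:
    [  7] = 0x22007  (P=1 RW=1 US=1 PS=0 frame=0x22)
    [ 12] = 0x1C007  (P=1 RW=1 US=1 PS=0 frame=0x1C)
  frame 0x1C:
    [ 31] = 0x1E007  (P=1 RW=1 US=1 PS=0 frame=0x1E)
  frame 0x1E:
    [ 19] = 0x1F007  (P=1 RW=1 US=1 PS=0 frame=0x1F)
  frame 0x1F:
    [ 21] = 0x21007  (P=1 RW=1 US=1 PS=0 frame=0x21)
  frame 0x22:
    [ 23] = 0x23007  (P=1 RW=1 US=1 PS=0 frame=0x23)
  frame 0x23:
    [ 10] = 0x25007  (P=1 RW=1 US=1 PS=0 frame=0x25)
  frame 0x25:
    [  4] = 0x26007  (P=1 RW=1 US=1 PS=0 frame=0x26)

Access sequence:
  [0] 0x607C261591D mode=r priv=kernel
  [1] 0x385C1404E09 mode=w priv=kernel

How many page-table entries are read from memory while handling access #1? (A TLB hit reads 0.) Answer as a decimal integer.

Per-access translation:
#0 VA=0x607C261591D (r,kernel):
  lvl0: tbl 0x18, slot 12 ⇒ 0x1C007 (P1/RW1/US1/PS0)
  lvl1: tbl 0x1C, slot 31 ⇒ 0x1E007 (P1/RW1/US1/PS0)
  lvl2: tbl 0x1E, slot 19 ⇒ 0x1F007 (P1/RW1/US1/PS0)
  lvl3: tbl 0x1F, slot 21 ⇒ 0x21007 (P1/RW1/US1/PS0)
  ✓ 0x2191D  — 4 lookups
#1 VA=0x385C1404E09 (w,kernel):
  lvl0: tbl 0x18, slot 7 ⇒ 0x22007 (P1/RW1/US1/PS0)
  lvl1: tbl 0x22, slot 23 ⇒ 0x23007 (P1/RW1/US1/PS0)
  lvl2: tbl 0x23, slot 10 ⇒ 0x25007 (P1/RW1/US1/PS0)
  lvl3: tbl 0x25, slot 4 ⇒ 0x26007 (P1/RW1/US1/PS0)
  ✓ 0x26E09  — 4 lookups

Entries read for #1: 4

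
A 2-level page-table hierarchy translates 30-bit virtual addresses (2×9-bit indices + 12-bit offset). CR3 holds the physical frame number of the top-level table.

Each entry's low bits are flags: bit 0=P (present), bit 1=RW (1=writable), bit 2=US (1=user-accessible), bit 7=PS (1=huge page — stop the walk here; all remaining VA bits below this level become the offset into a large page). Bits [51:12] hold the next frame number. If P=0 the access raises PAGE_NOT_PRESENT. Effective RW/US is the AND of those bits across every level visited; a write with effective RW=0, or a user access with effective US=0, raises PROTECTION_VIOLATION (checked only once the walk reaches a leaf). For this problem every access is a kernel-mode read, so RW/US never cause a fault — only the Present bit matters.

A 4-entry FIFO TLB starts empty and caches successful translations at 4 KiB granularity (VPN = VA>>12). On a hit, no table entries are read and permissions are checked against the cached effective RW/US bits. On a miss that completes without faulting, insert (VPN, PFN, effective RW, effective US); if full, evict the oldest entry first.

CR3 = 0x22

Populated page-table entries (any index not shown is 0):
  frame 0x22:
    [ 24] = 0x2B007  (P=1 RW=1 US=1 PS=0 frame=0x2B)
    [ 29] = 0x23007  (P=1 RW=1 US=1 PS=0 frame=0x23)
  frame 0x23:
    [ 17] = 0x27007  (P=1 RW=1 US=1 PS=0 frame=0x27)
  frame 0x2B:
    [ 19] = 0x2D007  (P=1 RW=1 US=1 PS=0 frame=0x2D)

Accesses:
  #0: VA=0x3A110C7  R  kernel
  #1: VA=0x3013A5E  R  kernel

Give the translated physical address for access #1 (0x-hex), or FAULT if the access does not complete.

Trace:
#0 VA=0x3A110C7 (r,kernel):
  [0] read 0x22 idx=29: raw=0x23007 flags P=1 W=1 U=1 S=0
  [1] read 0x23 idx=17: raw=0x27007 flags P=1 W=1 U=1 S=0
  → PA=0x270C7  (2 entries read)
#1 VA=0x3013A5E (r,kernel):
  [0] read 0x22 idx=24: raw=0x2B007 flags P=1 W=1 U=1 S=0
  [1] read 0x2B idx=19: raw=0x2D007 flags P=1 W=1 U=1 S=0
  → PA=0x2DA5E  (2 entries read)

Access #1 PA: 0x2DA5E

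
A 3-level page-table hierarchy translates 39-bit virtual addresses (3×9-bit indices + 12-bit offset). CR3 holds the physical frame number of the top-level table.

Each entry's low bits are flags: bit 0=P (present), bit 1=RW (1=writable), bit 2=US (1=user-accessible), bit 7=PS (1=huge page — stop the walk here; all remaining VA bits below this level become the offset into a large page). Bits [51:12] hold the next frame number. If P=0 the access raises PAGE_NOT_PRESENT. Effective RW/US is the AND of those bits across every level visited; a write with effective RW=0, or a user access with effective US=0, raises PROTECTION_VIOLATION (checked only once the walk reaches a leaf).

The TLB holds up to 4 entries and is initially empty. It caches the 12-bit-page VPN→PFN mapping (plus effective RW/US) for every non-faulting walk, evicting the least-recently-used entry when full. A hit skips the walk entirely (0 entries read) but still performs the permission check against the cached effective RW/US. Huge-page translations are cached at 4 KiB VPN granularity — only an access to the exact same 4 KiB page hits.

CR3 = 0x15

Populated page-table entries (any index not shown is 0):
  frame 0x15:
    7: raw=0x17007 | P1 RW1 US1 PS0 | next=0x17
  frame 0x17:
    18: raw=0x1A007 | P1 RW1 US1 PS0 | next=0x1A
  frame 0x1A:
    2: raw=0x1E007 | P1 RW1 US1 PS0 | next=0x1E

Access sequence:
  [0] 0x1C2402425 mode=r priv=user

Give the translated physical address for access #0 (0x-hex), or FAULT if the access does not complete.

Per-access translation:
#0 VA=0x1C2402425 (r,user):
  lvl0: tbl 0x15, slot 7 ⇒ 0x17007 (P1/RW1/US1/PS0)
  lvl1: tbl 0x17, slot 18 ⇒ 0x1A007 (P1/RW1/US1/PS0)
  lvl2: tbl 0x1A, slot 2 ⇒ 0x1E007 (P1/RW1/US1/PS0)
  ✓ 0x1E425  — 3 lookups

Access #0 PA: 0x1E425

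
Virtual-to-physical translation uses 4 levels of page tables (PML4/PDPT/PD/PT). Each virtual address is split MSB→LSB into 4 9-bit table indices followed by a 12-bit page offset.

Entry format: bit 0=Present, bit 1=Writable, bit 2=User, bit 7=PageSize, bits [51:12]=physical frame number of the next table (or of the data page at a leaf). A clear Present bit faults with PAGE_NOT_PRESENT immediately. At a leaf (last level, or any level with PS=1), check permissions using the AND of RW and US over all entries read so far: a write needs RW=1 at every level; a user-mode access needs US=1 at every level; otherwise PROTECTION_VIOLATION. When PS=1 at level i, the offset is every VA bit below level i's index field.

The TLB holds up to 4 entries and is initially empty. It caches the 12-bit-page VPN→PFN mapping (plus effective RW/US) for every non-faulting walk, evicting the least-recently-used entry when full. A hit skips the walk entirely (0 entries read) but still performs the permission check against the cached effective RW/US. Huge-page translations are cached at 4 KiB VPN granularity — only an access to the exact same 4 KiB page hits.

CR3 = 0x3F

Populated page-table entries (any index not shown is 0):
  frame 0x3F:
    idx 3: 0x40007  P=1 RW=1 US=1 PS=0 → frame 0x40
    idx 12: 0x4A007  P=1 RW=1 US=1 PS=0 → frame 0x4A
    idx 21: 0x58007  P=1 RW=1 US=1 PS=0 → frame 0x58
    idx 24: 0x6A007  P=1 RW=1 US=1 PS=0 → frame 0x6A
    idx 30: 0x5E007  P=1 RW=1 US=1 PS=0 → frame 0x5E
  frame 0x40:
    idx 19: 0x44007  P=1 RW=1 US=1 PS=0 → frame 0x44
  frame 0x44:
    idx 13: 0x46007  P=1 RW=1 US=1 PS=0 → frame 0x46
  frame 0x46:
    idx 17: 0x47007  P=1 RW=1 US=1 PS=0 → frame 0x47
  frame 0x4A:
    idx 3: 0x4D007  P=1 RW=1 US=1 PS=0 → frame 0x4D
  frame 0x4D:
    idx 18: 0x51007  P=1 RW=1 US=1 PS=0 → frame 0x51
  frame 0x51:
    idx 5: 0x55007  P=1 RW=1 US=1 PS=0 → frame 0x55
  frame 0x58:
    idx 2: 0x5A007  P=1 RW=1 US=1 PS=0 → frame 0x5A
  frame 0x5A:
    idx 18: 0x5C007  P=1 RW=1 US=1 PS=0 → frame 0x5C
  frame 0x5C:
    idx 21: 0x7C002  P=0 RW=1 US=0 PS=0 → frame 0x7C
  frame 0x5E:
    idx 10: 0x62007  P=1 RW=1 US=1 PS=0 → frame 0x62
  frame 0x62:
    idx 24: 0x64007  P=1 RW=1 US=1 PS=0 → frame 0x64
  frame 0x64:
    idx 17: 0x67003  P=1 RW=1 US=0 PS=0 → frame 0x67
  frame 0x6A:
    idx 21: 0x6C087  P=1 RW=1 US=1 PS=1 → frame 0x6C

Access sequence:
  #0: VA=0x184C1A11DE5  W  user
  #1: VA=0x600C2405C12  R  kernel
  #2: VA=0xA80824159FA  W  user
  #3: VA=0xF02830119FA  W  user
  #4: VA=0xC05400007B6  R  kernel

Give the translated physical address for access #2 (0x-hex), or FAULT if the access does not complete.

Walk each access:
#0 VA=0x184C1A11DE5 (w,user):
  L0 @0x3F[3] → 0x40007  P=1,RW=1,US=1,PS=0
  L1 @0x40[19] → 0x44007  P=1,RW=1,US=1,PS=0
  L2 @0x44[13] → 0x46007  P=1,RW=1,US=1,PS=0
  L3 @0x46[17] → 0x47007  P=1,RW=1,US=1,PS=0
  → PA=0x47DE5  (4 entries read)
#1 VA=0x600C2405C12 (r,kernel):
  L0 @0x3F[12] → 0x4A007  P=1,RW=1,US=1,PS=0
  L1 @0x4A[3] → 0x4D007  P=1,RW=1,US=1,PS=0
  L2 @0x4D[18] → 0x51007  P=1,RW=1,US=1,PS=0
  L3 @0x51[5] → 0x55007  P=1,RW=1,US=1,PS=0
  → PA=0x55C12  (4 entries read)
#2 VA=0xA80824159FA (w,user):
  L0 @0x3F[21] → 0x58007  P=1,RW=1,US=1,PS=0
  L1 @0x58[2] → 0x5A007  P=1,RW=1,US=1,PS=0
  L2 @0x5A[18] → 0x5C007  P=1,RW=1,US=1,PS=0
  L3 @0x5C[21] → 0x7C002  P=0,RW=1,US=0,PS=0
  → PAGE_NOT_PRESENT  (4 entries read)
#3 VA=0xF02830119FA (w,user):
  L0 @0x3F[30] → 0x5E007  P=1,RW=1,US=1,PS=0
  L1 @0x5E[10] → 0x62007  P=1,RW=1,US=1,PS=0
  L2 @0x62[24] → 0x64007  P=1,RW=1,US=1,PS=0
  L3 @0x64[17] → 0x67003  P=1,RW=1,US=0,PS=0
  → PROTECTION_VIOLATION  (4 entries read)
#4 VA=0xC05400007B6 (r,kernel):
  L0 @0x3F[24] → 0x6A007  P=1,RW=1,US=1,PS=0
  L1 @0x6A[21] → 0x6C087  P=1,RW=1,US=1,PS=1
  → PA=0x6C7B6 (huge @L1)  (2 entries read)

Access #2 PA: FAULT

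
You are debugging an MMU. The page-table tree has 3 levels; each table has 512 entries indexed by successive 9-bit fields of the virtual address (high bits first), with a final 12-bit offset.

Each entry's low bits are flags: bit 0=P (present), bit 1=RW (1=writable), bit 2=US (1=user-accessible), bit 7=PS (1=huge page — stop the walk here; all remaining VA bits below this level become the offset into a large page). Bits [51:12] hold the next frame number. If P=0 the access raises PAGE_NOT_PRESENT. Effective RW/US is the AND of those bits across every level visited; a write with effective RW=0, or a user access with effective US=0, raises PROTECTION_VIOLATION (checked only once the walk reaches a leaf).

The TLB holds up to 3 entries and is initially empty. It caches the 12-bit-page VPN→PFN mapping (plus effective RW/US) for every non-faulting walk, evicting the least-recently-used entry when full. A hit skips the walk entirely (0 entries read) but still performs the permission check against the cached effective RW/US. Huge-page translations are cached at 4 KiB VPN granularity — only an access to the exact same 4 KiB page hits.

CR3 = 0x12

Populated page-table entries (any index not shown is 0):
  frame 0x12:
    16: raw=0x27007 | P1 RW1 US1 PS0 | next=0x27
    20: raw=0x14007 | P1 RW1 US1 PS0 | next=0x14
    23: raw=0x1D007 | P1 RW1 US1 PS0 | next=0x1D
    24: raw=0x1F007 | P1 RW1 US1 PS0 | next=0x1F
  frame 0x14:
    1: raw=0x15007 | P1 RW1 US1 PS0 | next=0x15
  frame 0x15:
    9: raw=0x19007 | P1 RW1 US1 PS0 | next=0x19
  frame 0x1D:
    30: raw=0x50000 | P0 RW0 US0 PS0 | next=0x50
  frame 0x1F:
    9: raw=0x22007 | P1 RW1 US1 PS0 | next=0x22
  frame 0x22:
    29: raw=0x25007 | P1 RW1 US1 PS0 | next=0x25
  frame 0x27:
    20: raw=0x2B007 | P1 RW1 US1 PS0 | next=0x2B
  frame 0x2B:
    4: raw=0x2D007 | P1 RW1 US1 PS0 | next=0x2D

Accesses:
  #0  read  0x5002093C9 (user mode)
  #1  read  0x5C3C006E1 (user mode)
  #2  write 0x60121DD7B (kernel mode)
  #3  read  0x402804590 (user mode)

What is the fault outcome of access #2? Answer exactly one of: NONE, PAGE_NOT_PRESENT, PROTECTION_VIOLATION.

Per-access translation:
#0 VA=0x5002093C9 (r,user):
  L0: frame=0x12 idx=20 entry=0x14007 [P=1 RW=1 US=1 PS=0]
  L1: frame=0x14 idx=1 entry=0x15007 [P=1 RW=1 US=1 PS=0]
  L2: frame=0x15 idx=9 entry=0x19007 [P=1 RW=1 US=1 PS=0]
  ✓ 0x193C9  — 3 lookups
#1 VA=0x5C3C006E1 (r,user):
  L0: frame=0x12 idx=23 entry=0x1D007 [P=1 RW=1 US=1 PS=0]
  L1: frame=0x1D idx=30 entry=0x50000 [P=0 RW=0 US=0 PS=0]
  ✗ PAGE_NOT_PRESENT  [2 reads]
#2 VA=0x60121DD7B (w,kernel):
  L0: frame=0x12 idx=24 entry=0x1F007 [P=1 RW=1 US=1 PS=0]
  L1: frame=0x1F idx=9 entry=0x22007 [P=1 RW=1 US=1 PS=0]
  L2: frame=0x22 idx=29 entry=0x25007 [P=1 RW=1 US=1 PS=0]
  ✓ 0x25D7B  — 3 lookups
#3 VA=0x402804590 (r,user):
  L0: frame=0x12 idx=16 entry=0x27007 [P=1 RW=1 US=1 PS=0]
  L1: frame=0x27 idx=20 entry=0x2B007 [P=1 RW=1 US=1 PS=0]
  L2: frame=0x2B idx=4 entry=0x2D007 [P=1 RW=1 US=1 PS=0]
  ✓ 0x2D590  — 3 lookups

Access #2 fault: NONE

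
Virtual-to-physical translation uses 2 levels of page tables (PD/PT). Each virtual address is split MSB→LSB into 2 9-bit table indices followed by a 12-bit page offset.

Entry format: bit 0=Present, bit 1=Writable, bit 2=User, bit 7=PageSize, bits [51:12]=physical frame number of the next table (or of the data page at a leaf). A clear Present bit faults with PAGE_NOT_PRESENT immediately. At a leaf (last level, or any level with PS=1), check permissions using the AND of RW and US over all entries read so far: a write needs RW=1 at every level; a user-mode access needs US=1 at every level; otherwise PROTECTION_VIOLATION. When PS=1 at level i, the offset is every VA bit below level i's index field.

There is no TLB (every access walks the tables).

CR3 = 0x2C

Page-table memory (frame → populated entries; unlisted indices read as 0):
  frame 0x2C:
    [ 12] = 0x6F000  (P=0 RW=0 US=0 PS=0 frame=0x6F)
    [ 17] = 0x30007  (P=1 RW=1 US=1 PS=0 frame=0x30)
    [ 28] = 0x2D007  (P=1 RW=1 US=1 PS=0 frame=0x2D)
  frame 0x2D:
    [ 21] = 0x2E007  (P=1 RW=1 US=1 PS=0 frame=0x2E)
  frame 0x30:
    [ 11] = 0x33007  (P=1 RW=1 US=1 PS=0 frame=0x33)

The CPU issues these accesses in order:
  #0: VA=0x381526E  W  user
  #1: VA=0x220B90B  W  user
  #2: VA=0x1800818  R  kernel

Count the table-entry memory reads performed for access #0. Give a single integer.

Per-access translation:
#0 VA=0x381526E (w,user):
  L0: frame=0x2C idx=28 entry=0x2D007 [P=1 RW=1 US=1 PS=0]
  L1: frame=0x2D idx=21 entry=0x2E007 [P=1 RW=1 US=1 PS=0]
  ⇒ phys 0x2E26E  [2 reads]
#1 VA=0x220B90B (w,user):
  L0: frame=0x2C idx=17 entry=0x30007 [P=1 RW=1 US=1 PS=0]
  L1: frame=0x30 idx=11 entry=0x33007 [P=1 RW=1 US=1 PS=0]
  ⇒ phys 0x3390B  [2 reads]
#2 VA=0x1800818 (r,kernel):
  L0: frame=0x2C idx=12 entry=0x6F000 [P=0 RW=0 US=0 PS=0]
  ✗ PAGE_NOT_PRESENT  [1 reads]

Entries read for #0: 2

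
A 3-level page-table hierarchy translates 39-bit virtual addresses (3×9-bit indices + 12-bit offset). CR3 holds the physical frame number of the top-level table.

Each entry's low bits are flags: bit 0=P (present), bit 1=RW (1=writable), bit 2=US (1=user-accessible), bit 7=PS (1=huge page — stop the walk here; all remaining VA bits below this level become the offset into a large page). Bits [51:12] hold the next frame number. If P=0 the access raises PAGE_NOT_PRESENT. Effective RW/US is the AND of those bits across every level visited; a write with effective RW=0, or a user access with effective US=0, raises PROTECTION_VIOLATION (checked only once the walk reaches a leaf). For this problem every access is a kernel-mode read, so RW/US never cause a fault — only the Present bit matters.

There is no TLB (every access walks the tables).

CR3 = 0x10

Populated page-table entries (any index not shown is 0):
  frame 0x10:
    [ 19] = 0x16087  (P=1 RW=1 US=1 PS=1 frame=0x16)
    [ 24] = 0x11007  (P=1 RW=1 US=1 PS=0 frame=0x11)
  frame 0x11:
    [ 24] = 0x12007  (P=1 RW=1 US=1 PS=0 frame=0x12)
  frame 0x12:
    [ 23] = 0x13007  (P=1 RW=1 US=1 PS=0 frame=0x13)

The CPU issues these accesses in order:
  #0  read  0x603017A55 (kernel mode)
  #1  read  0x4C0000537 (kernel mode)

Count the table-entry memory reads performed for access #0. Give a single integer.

Walk each access:
#0 VA=0x603017A55 (r,kernel):
  L0: frame=0x10 idx=24 entry=0x11007 [P=1 RW=1 US=1 PS=0]
  L1: frame=0x11 idx=24 entry=0x12007 [P=1 RW=1 US=1 PS=0]
  L2: frame=0x12 idx=23 entry=0x13007 [P=1 RW=1 US=1 PS=0]
  ⇒ phys 0x13A55  [3 reads]
#1 VA=0x4C0000537 (r,kernel):
  L0: frame=0x10 idx=19 entry=0x16087 [P=1 RW=1 US=1 PS=1]
  ⇒ phys 0x16537 (huge @L0)  [1 reads]

Entries read for #0: 3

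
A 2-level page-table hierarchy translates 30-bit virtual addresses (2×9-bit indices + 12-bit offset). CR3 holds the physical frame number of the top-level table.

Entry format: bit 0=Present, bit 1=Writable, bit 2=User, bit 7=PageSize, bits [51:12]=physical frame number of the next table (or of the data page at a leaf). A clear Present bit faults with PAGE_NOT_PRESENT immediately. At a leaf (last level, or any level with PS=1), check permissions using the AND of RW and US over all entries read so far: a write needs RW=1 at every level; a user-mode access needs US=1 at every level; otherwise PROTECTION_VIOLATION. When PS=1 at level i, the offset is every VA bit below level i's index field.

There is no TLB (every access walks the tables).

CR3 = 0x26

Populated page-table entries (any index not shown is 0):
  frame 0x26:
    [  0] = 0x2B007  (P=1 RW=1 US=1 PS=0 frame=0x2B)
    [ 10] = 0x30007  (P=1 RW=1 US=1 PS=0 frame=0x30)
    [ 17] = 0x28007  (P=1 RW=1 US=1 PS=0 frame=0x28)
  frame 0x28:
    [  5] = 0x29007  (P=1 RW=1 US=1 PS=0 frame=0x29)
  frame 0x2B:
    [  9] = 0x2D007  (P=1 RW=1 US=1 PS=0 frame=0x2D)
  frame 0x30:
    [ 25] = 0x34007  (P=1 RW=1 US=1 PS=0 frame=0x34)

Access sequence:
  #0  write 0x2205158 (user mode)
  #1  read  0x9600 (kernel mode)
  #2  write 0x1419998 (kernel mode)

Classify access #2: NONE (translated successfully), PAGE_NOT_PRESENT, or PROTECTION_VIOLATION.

Per-access translation:
#0 VA=0x2205158 (w,user):
  L0 @0x26[17] → 0x28007  P=1,RW=1,US=1,PS=0
  L1 @0x28[5] → 0x29007  P=1,RW=1,US=1,PS=0
  → PA=0x29158  (2 entries read)
#1 VA=0x9600 (r,kernel):
  L0 @0x26[0] → 0x2B007  P=1,RW=1,US=1,PS=0
  L1 @0x2B[9] → 0x2D007  P=1,RW=1,US=1,PS=0
  → PA=0x2D600  (2 entries read)
#2 VA=0x1419998 (w,kernel):
  L0 @0x26[10] → 0x30007  P=1,RW=1,US=1,PS=0
  L1 @0x30[25] → 0x34007  P=1,RW=1,US=1,PS=0
  → PA=0x34998  (2 entries read)

Access #2 fault: NONE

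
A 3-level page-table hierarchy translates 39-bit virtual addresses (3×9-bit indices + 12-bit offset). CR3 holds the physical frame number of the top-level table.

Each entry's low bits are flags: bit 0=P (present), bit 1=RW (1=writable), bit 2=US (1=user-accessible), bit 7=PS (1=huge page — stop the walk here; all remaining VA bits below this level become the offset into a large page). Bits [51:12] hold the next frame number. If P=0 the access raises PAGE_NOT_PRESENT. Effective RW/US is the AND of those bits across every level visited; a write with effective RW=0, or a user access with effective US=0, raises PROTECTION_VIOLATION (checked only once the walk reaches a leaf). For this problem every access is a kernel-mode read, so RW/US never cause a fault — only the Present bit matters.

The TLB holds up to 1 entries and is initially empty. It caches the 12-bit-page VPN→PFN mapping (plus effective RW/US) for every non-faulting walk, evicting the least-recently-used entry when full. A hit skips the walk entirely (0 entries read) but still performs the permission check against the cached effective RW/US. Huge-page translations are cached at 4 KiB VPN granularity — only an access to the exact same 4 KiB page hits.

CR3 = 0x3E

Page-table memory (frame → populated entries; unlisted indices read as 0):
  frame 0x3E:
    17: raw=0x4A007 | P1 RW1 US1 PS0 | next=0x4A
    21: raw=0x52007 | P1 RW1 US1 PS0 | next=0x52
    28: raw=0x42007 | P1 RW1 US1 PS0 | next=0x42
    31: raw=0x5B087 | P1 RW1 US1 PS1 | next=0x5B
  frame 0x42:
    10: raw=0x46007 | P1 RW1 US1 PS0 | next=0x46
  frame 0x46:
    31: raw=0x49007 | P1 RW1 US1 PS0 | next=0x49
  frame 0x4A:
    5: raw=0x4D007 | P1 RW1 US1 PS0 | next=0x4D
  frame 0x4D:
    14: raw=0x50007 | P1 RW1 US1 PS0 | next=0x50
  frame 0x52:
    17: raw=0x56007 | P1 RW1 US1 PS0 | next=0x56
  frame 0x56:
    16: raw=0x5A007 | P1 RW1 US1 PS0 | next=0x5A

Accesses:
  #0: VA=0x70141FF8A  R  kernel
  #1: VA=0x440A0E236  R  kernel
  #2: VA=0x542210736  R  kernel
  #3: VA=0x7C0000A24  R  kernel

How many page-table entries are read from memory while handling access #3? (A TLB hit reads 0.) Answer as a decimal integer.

Walk each access:
#0 VA=0x70141FF8A (r,kernel):
  [0] read 0x3E idx=28: raw=0x42007 flags P=1 W=1 U=1 S=0
  [1] read 0x42 idx=10: raw=0x46007 flags P=1 W=1 U=1 S=0
  [2] read 0x46 idx=31: raw=0x49007 flags P=1 W=1 U=1 S=0
  ⇒ phys 0x49F8A  [3 reads]
#1 VA=0x440A0E236 (r,kernel):
  [0] read 0x3E idx=17: raw=0x4A007 flags P=1 W=1 U=1 S=0
  [1] read 0x4A idx=5: raw=0x4D007 flags P=1 W=1 U=1 S=0
  [2] read 0x4D idx=14: raw=0x50007 flags P=1 W=1 U=1 S=0
  ⇒ phys 0x50236  [3 reads]
#2 VA=0x542210736 (r,kernel):
  [0] read 0x3E idx=21: raw=0x52007 flags P=1 W=1 U=1 S=0
  [1] read 0x52 idx=17: raw=0x56007 flags P=1 W=1 U=1 S=0
  [2] read 0x56 idx=16: raw=0x5A007 flags P=1 W=1 U=1 S=0
  ⇒ phys 0x5A736  [3 reads]
#3 VA=0x7C0000A24 (r,kernel):
  [0] read 0x3E idx=31: raw=0x5B087 flags P=1 W=1 U=1 S=1
  ⇒ phys 0x5BA24 (huge @L0)  [1 reads]

Entries read for #3: 1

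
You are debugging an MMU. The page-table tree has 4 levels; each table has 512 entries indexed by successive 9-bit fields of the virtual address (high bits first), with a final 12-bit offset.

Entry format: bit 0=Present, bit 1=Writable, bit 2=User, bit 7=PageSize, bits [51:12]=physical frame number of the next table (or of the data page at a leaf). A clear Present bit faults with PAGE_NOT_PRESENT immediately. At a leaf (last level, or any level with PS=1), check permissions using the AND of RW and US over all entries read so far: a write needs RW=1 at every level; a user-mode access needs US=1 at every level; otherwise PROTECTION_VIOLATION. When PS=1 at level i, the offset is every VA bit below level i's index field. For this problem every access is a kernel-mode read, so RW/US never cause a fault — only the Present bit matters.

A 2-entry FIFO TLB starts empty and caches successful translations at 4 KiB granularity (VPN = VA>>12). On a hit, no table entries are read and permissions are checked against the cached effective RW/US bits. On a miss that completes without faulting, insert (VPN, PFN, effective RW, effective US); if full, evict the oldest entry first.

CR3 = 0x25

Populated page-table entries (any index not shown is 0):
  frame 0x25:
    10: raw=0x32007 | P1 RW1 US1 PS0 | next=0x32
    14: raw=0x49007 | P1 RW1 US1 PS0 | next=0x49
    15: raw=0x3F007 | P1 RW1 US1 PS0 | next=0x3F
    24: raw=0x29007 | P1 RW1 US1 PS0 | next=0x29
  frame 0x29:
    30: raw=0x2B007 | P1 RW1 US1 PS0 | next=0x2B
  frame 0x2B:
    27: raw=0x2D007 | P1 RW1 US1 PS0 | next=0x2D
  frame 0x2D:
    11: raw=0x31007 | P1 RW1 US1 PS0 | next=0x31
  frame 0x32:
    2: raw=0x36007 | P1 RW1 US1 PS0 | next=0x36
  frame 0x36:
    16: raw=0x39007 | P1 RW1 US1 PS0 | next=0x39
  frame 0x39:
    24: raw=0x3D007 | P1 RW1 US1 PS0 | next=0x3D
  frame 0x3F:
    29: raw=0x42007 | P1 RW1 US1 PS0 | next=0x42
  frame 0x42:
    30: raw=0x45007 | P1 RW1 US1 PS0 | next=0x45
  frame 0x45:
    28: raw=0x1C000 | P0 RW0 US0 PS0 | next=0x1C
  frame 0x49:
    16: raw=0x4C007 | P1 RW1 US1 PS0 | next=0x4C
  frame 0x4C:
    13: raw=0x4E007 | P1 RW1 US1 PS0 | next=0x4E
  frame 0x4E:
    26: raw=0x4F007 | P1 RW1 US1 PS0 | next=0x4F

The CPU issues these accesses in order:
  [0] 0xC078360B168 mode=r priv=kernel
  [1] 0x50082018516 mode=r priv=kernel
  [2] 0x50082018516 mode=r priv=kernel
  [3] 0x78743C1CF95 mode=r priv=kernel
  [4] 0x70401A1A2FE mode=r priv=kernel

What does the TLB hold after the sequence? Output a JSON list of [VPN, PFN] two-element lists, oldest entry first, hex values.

Trace:
#0 VA=0xC078360B168 (r,kernel):
  lvl0: tbl 0x25, slot 24 ⇒ 0x29007 (P1/RW1/US1/PS0)
  lvl1: tbl 0x29, slot 30 ⇒ 0x2B007 (P1/RW1/US1/PS0)
  lvl2: tbl 0x2B, slot 27 ⇒ 0x2D007 (P1/RW1/US1/PS0)
  lvl3: tbl 0x2D, slot 11 ⇒ 0x31007 (P1/RW1/US1/PS0)
  → PA=0x31168  (4 entries read)
#1 VA=0x50082018516 (r,kernel):
  lvl0: tbl 0x25, slot 10 ⇒ 0x32007 (P1/RW1/US1/PS0)
  lvl1: tbl 0x32, slot 2 ⇒ 0x36007 (P1/RW1/US1/PS0)
  lvl2: tbl 0x36, slot 16 ⇒ 0x39007 (P1/RW1/US1/PS0)
  lvl3: tbl 0x39, slot 24 ⇒ 0x3D007 (P1/RW1/US1/PS0)
  → PA=0x3D516  (4 entries read)
#2 VA=0x50082018516 (r,kernel):
  TLB hit vpn=0x50082018 → PA=0x3D516
#3 VA=0x78743C1CF95 (r,kernel):
  lvl0: tbl 0x25, slot 15 ⇒ 0x3F007 (P1/RW1/US1/PS0)
  lvl1: tbl 0x3F, slot 29 ⇒ 0x42007 (P1/RW1/US1/PS0)
  lvl2: tbl 0x42, slot 30 ⇒ 0x45007 (P1/RW1/US1/PS0)
  lvl3: tbl 0x45, slot 28 ⇒ 0x1C000 (P0/RW0/US0/PS0)
  ⇒ fault: PAGE_NOT_PRESENT  — 4 lookups
#4 VA=0x70401A1A2FE (r,kernel):
  lvl0: tbl 0x25, slot 14 ⇒ 0x49007 (P1/RW1/US1/PS0)
  lvl1: tbl 0x49, slot 16 ⇒ 0x4C007 (P1/RW1/US1/PS0)
  lvl2: tbl 0x4C, slot 13 ⇒ 0x4E007 (P1/RW1/US1/PS0)
  lvl3: tbl 0x4E, slot 26 ⇒ 0x4F007 (P1/RW1/US1/PS0)
  → PA=0x4F2FE  (4 entries read)

TLB: [["0x50082018", "0x3D"], ["0x70401A1A", "0x4F"]]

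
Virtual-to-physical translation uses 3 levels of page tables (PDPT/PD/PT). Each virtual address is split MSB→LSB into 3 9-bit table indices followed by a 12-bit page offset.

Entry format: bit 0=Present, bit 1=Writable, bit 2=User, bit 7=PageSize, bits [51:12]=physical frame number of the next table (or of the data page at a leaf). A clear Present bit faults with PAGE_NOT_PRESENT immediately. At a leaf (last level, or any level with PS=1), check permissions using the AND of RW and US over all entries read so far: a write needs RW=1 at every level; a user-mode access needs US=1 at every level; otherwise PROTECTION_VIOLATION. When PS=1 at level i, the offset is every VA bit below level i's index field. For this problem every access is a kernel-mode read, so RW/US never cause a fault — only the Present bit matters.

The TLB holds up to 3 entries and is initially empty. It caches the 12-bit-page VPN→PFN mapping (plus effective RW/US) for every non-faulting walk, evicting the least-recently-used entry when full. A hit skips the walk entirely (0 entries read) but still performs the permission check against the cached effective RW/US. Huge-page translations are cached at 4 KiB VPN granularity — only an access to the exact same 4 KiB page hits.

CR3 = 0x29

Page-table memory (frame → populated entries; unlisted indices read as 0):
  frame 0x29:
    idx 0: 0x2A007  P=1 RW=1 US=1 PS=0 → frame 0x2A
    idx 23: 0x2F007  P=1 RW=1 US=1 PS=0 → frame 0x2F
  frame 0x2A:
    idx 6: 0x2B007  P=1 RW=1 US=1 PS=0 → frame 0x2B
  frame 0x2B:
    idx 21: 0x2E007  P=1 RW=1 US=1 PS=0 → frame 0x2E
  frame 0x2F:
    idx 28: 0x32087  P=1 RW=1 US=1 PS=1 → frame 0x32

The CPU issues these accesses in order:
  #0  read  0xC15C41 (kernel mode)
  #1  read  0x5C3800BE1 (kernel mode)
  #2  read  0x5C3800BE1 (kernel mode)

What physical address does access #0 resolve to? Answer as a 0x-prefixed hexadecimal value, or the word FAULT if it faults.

Per-access translation:
#0 VA=0xC15C41 (r,kernel):
  L0: frame=0x29 idx=0 entry=0x2A007 [P=1 RW=1 US=1 PS=0]
  L1: frame=0x2A idx=6 entry=0x2B007 [P=1 RW=1 US=1 PS=0]
  L2: frame=0x2B idx=21 entry=0x2E007 [P=1 RW=1 US=1 PS=0]
  → PA=0x2EC41  (3 entries read)
#1 VA=0x5C3800BE1 (r,kernel):
  L0: frame=0x29 idx=23 entry=0x2F007 [P=1 RW=1 US=1 PS=0]
  L1: frame=0x2F idx=28 entry=0x32087 [P=1 RW=1 US=1 PS=1]
  → PA=0x32BE1 (huge @L1)  (2 entries read)
#2 VA=0x5C3800BE1 (r,kernel):
  TLB hit vpn=0x5C3800 → PA=0x32BE1

Access #0 PA: 0x2EC41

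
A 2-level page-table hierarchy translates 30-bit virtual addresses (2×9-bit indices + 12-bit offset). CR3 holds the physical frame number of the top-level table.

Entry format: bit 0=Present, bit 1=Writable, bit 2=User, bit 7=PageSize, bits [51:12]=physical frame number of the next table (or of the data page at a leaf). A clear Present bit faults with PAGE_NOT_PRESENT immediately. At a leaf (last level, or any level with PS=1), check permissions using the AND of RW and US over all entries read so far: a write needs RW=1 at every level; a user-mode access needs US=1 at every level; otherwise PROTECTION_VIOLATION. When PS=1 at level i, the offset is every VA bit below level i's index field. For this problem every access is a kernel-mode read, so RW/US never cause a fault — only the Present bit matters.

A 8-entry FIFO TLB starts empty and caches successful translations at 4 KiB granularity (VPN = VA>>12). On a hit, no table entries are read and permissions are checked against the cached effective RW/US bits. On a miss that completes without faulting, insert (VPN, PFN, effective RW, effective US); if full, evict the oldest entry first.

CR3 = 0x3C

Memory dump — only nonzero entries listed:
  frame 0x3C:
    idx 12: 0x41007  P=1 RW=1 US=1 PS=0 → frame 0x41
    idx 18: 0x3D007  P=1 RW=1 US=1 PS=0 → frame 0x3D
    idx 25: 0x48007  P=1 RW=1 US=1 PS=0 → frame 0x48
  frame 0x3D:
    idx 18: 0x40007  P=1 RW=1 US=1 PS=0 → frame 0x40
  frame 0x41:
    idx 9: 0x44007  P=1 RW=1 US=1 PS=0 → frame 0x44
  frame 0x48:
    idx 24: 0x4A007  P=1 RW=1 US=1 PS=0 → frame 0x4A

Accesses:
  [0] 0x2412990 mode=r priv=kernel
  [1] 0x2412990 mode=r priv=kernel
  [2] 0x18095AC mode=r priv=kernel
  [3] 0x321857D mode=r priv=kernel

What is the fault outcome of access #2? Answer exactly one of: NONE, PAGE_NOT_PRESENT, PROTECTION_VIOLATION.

Walk each access:
#0 VA=0x2412990 (r,kernel):
  lvl0: tbl 0x3C, slot 18 ⇒ 0x3D007 (P1/RW1/US1/PS0)
  lvl1: tbl 0x3D, slot 18 ⇒ 0x40007 (P1/RW1/US1/PS0)
  ⇒ phys 0x40990  [2 reads]
#1 VA=0x2412990 (r,kernel):
  TLB hit vpn=0x2412 → PA=0x40990
#2 VA=0x18095AC (r,kernel):
  lvl0: tbl 0x3C, slot 12 ⇒ 0x41007 (P1/RW1/US1/PS0)
  lvl1: tbl 0x41, slot 9 ⇒ 0x44007 (P1/RW1/US1/PS0)
  ⇒ phys 0x445AC  [2 reads]
#3 VA=0x321857D (r,kernel):
  lvl0: tbl 0x3C, slot 25 ⇒ 0x48007 (P1/RW1/US1/PS0)
  lvl1: tbl 0x48, slot 24 ⇒ 0x4A007 (P1/RW1/US1/PS0)
  ⇒ phys 0x4A57D  [2 reads]

Access #2 fault: NONE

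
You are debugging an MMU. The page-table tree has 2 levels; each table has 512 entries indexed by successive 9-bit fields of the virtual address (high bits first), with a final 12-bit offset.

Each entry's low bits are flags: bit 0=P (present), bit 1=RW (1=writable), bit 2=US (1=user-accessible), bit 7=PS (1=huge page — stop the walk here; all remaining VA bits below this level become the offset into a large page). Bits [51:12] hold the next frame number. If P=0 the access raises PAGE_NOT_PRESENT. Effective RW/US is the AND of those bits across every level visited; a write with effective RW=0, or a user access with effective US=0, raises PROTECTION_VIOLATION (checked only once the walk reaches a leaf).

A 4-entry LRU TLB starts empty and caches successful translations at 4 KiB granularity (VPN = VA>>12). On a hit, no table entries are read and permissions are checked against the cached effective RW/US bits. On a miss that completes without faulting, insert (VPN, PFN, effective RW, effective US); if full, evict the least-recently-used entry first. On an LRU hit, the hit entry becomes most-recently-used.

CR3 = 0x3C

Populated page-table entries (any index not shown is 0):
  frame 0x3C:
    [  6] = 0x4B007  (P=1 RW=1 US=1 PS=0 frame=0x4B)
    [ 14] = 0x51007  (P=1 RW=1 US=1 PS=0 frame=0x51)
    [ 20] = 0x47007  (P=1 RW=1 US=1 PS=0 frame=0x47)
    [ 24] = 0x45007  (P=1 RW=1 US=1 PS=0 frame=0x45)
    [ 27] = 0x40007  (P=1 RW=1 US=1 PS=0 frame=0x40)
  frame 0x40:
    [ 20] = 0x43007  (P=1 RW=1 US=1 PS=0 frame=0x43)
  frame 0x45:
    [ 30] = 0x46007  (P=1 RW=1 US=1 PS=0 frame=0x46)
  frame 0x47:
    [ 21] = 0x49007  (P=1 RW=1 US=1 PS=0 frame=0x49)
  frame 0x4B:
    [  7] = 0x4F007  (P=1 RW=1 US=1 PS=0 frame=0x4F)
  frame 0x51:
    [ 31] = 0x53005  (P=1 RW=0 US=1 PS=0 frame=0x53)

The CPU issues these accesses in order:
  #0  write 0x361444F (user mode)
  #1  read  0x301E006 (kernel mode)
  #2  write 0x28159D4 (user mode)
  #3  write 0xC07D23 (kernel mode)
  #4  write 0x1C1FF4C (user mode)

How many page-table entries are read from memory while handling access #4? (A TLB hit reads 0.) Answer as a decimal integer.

Walk each access:
#0 VA=0x361444F (w,user):
  lvl0: tbl 0x3C, slot 27 ⇒ 0x40007 (P1/RW1/US1/PS0)
  lvl1: tbl 0x40, slot 20 ⇒ 0x43007 (P1/RW1/US1/PS0)
  ⇒ phys 0x4344F  [2 reads]
#1 VA=0x301E006 (r,kernel):
  lvl0: tbl 0x3C, slot 24 ⇒ 0x45007 (P1/RW1/US1/PS0)
  lvl1: tbl 0x45, slot 30 ⇒ 0x46007 (P1/RW1/US1/PS0)
  ⇒ phys 0x46006  [2 reads]
#2 VA=0x28159D4 (w,user):
  lvl0: tbl 0x3C, slot 20 ⇒ 0x47007 (P1/RW1/US1/PS0)
  lvl1: tbl 0x47, slot 21 ⇒ 0x49007 (P1/RW1/US1/PS0)
  ⇒ phys 0x499D4  [2 reads]
#3 VA=0xC07D23 (w,kernel):
  lvl0: tbl 0x3C, slot 6 ⇒ 0x4B007 (P1/RW1/US1/PS0)
  lvl1: tbl 0x4B, slot 7 ⇒ 0x4F007 (P1/RW1/US1/PS0)
  ⇒ phys 0x4FD23  [2 reads]
#4 VA=0x1C1FF4C (w,user):
  lvl0: tbl 0x3C, slot 14 ⇒ 0x51007 (P1/RW1/US1/PS0)
  lvl1: tbl 0x51, slot 31 ⇒ 0x53005 (P1/RW0/US1/PS0)
  ⇒ fault: PROTECTION_VIOLATION  — 2 lookups

Entries read for #4: 2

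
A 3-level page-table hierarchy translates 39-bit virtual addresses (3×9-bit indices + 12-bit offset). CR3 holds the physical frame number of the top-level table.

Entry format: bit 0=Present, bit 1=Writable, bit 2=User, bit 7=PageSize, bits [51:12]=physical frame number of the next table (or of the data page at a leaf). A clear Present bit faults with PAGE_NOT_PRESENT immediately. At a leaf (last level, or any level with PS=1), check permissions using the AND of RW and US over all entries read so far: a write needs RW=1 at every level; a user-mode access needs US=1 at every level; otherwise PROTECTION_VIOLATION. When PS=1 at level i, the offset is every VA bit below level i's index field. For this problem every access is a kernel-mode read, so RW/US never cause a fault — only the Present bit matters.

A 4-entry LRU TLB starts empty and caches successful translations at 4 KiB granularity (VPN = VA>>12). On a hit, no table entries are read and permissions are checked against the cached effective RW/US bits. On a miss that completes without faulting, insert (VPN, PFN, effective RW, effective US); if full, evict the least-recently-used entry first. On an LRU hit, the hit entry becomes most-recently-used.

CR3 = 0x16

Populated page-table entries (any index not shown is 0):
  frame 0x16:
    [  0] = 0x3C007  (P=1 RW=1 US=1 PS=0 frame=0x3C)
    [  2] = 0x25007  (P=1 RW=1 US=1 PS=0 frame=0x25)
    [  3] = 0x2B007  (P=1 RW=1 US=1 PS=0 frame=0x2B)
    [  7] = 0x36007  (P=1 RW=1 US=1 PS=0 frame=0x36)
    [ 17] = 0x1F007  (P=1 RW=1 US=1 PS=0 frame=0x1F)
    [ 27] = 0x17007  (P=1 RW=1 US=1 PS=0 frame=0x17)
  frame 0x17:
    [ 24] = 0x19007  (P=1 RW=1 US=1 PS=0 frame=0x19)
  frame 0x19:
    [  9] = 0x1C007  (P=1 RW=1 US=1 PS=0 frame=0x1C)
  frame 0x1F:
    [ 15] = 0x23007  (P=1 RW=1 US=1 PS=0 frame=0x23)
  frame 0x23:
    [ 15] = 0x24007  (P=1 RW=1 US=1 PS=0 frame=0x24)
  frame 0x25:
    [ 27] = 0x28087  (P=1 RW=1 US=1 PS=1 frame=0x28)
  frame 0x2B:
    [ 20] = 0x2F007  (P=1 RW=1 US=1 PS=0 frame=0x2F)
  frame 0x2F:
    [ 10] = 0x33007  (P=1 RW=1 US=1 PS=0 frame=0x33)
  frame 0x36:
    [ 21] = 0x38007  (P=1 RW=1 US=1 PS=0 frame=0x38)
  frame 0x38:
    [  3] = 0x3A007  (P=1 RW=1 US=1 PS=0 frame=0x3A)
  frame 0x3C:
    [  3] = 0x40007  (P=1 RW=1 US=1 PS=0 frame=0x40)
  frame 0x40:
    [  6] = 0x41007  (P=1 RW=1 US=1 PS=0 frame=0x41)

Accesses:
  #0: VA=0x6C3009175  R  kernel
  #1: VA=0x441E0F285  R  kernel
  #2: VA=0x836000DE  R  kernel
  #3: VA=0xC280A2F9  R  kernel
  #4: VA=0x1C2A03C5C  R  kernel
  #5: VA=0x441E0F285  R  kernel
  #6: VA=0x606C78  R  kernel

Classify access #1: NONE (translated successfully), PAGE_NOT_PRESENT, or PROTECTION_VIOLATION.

Per-access translation:
#0 VA=0x6C3009175 (r,kernel):
  lvl0: tbl 0x16, slot 27 ⇒ 0x17007 (P1/RW1/US1/PS0)
  lvl1: tbl 0x17, slot 24 ⇒ 0x19007 (P1/RW1/US1/PS0)
  lvl2: tbl 0x19, slot 9 ⇒ 0x1C007 (P1/RW1/US1/PS0)
  ✓ 0x1C175  — 3 lookups
#1 VA=0x441E0F285 (r,kernel):
  lvl0: tbl 0x16, slot 17 ⇒ 0x1F007 (P1/RW1/US1/PS0)
  lvl1: tbl 0x1F, slot 15 ⇒ 0x23007 (P1/RW1/US1/PS0)
  lvl2: tbl 0x23, slot 15 ⇒ 0x24007 (P1/RW1/US1/PS0)
  ✓ 0x24285  — 3 lookups
#2 VA=0x836000DE (r,kernel):
  lvl0: tbl 0x16, slot 2 ⇒ 0x25007 (P1/RW1/US1/PS0)
  lvl1: tbl 0x25, slot 27 ⇒ 0x28087 (P1/RW1/US1/PS1)
  ✓ 0x280DE (huge @L1)  — 2 lookups
#3 VA=0xC280A2F9 (r,kernel):
  lvl0: tbl 0x16, slot 3 ⇒ 0x2B007 (P1/RW1/US1/PS0)
  lvl1: tbl 0x2B, slot 20 ⇒ 0x2F007 (P1/RW1/US1/PS0)
  lvl2: tbl 0x2F, slot 10 ⇒ 0x33007 (P1/RW1/US1/PS0)
  ✓ 0x332F9  — 3 lookups
#4 VA=0x1C2A03C5C (r,kernel):
  lvl0: tbl 0x16, slot 7 ⇒ 0x36007 (P1/RW1/US1/PS0)
  lvl1: tbl 0x36, slot 21 ⇒ 0x38007 (P1/RW1/US1/PS0)
  lvl2: tbl 0x38, slot 3 ⇒ 0x3A007 (P1/RW1/US1/PS0)
  ✓ 0x3AC5C  — 3 lookups
#5 VA=0x441E0F285 (r,kernel):
  TLB hit vpn=0x441E0F → PA=0x24285
#6 VA=0x606C78 (r,kernel):
  lvl0: tbl 0x16, slot 0 ⇒ 0x3C007 (P1/RW1/US1/PS0)
  lvl1: tbl 0x3C, slot 3 ⇒ 0x40007 (P1/RW1/US1/PS0)
  lvl2: tbl 0x40, slot 6 ⇒ 0x41007 (P1/RW1/US1/PS0)
  ✓ 0x41C78  — 3 lookups

Access #1 fault: NONE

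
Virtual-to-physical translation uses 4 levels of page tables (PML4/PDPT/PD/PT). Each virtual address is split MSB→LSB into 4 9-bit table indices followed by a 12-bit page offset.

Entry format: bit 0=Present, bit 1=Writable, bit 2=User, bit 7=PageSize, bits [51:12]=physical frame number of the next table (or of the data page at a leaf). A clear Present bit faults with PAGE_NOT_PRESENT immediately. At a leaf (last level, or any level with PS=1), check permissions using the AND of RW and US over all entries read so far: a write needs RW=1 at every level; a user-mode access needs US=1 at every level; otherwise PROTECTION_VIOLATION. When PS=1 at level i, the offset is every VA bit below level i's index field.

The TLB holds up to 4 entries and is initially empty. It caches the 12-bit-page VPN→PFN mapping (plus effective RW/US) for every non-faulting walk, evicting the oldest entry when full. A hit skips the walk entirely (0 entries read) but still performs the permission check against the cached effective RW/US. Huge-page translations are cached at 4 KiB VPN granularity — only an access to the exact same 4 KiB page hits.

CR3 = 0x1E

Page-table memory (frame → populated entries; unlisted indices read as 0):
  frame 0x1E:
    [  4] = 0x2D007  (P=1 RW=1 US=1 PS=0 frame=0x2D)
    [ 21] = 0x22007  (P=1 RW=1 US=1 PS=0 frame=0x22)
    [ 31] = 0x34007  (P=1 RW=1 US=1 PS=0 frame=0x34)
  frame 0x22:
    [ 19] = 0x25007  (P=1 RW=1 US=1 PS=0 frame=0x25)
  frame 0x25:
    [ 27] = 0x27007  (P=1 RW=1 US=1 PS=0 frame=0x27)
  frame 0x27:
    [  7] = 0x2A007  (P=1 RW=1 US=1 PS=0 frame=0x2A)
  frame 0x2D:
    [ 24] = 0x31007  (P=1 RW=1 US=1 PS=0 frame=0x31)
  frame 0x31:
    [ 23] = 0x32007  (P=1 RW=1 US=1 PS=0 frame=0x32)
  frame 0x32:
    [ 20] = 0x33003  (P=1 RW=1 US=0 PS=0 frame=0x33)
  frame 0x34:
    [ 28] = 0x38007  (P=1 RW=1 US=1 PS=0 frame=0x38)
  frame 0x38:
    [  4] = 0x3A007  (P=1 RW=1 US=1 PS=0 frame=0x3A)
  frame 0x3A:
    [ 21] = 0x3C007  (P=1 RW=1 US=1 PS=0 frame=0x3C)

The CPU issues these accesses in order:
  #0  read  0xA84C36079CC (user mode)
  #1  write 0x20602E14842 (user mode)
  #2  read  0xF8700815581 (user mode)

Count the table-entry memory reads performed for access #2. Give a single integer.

Per-access translation:
#0 VA=0xA84C36079CC (r,user):
  [0] read 0x1E idx=21: raw=0x22007 flags P=1 W=1 U=1 S=0
  [1] read 0x22 idx=19: raw=0x25007 flags P=1 W=1 U=1 S=0
  [2] read 0x25 idx=27: raw=0x27007 flags P=1 W=1 U=1 S=0
  [3] read 0x27 idx=7: raw=0x2A007 flags P=1 W=1 U=1 S=0
  ⇒ phys 0x2A9CC  [4 reads]
#1 VA=0x20602E14842 (w,user):
  [0] read 0x1E idx=4: raw=0x2D007 flags P=1 W=1 U=1 S=0
  [1] read 0x2D idx=24: raw=0x31007 flags P=1 W=1 U=1 S=0
  [2] read 0x31 idx=23: raw=0x32007 flags P=1 W=1 U=1 S=0
  [3] read 0x32 idx=20: raw=0x33003 flags P=1 W=1 U=0 S=0
  → PROTECTION_VIOLATION  (4 entries read)
#2 VA=0xF8700815581 (r,user):
  [0] read 0x1E idx=31: raw=0x34007 flags P=1 W=1 U=1 S=0
  [1] read 0x34 idx=28: raw=0x38007 flags P=1 W=1 U=1 S=0
  [2] read 0x38 idx=4: raw=0x3A007 flags P=1 W=1 U=1 S=0
  [3] read 0x3A idx=21: raw=0x3C007 flags P=1 W=1 U=1 S=0
  ⇒ phys 0x3C581  [4 reads]

Entries read for #2: 4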